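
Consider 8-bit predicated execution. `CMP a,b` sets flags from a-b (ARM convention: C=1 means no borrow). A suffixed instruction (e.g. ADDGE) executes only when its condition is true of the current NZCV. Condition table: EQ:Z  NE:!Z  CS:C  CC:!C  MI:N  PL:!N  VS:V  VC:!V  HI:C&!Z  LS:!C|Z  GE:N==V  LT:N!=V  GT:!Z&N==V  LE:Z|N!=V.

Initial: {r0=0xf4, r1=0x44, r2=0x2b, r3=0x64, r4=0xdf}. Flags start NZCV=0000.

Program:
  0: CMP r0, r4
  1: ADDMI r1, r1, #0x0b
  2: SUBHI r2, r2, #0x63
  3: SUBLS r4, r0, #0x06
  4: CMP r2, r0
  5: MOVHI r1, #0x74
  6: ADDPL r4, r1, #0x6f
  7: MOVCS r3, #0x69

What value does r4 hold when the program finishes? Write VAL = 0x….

0: ✓ CMP  NZCV=0010
1: · ADDMI
2: ✓ SUBHI  r2←0xc8
3: · SUBLS
4: ✓ CMP  NZCV=1000
5: · MOVHI
6: · ADDPL
7: · MOVCS

VAL = 0xdf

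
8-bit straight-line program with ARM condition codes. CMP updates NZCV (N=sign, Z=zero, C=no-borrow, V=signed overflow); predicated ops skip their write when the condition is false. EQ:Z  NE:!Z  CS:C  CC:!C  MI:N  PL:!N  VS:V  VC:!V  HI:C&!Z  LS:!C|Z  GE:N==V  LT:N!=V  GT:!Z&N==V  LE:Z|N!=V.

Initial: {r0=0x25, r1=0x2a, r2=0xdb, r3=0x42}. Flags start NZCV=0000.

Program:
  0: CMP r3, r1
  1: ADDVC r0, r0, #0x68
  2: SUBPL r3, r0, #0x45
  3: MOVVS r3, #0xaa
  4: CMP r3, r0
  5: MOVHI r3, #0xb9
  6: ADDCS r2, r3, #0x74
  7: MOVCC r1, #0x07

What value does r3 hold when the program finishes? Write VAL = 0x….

0: ✓ CMP  NZCV=0010
1: ✓ ADDVC  r0←0x8d
2: ✓ SUBPL  r3←0x48
3: · MOVVS
4: ✓ CMP  NZCV=1001
5: · MOVHI
6: · ADDCS
7: ✓ MOVCC  r1←0x07

VAL = 0x48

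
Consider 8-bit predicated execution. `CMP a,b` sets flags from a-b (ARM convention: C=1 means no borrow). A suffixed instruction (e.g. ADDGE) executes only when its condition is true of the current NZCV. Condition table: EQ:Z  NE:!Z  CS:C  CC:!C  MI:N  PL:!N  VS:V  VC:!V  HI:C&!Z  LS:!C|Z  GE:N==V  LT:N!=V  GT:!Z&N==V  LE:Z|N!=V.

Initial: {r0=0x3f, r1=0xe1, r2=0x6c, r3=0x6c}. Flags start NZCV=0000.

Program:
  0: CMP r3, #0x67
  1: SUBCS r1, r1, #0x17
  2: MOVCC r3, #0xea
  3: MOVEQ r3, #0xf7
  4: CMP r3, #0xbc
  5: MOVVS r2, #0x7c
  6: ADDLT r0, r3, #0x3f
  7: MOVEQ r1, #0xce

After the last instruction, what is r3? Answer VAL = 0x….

0: ✓ CMP  NZCV=0010
1: ✓ SUBCS  r1←0xca
2: · MOVCC
3: · MOVEQ
4: ✓ CMP  NZCV=1001
5: ✓ MOVVS  r2←0x7c
6: · ADDLT
7: · MOVEQ

VAL = 0x6c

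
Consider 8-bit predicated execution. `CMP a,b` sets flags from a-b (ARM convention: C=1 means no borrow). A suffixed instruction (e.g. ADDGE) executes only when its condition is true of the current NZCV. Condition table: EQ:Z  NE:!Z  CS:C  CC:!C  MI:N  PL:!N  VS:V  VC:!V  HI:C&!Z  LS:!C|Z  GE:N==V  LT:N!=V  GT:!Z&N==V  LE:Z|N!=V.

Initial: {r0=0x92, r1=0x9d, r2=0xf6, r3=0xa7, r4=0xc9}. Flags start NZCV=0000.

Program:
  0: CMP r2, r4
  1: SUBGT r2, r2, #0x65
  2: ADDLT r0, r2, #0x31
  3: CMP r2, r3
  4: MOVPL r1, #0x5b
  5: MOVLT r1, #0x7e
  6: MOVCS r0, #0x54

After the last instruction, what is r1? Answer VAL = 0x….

0: ✓ CMP  NZCV=0010
1: ✓ SUBGT  r2←0x91
2: · ADDLT
3: ✓ CMP  NZCV=1000
4: · MOVPL
5: ✓ MOVLT  r1←0x7e
6: · MOVCS

VAL = 0x7e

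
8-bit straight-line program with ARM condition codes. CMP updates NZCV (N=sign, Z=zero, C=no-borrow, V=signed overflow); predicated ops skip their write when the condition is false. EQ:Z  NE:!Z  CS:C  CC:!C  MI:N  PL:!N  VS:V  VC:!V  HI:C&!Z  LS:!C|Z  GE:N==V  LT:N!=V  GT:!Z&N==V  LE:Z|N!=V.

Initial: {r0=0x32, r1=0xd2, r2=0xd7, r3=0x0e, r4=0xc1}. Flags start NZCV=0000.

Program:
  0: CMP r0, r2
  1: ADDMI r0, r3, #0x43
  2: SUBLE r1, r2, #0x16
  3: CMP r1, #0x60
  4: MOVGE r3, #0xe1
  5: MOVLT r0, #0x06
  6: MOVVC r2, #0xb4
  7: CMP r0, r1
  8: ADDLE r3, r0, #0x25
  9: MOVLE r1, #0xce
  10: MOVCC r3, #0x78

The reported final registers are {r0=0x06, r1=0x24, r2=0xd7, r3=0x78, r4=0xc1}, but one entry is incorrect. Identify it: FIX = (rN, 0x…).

FIX = (r1, 0xd2)

[0] flags=0000 → (cmp)
[1] flags=0000 MI?F → skip
[2] flags=0000 LE?F → skip
[3] flags=0011 → (cmp)
[4] flags=0011 GE?F → skip
[5] flags=0011 LT?T → r0=0x06
[6] flags=0011 VC?F → skip
[7] flags=0000 → (cmp)
[8] flags=0000 LE?F → skip
[9] flags=0000 LE?F → skip
[10] flags=0000 CC?T → r3=0x78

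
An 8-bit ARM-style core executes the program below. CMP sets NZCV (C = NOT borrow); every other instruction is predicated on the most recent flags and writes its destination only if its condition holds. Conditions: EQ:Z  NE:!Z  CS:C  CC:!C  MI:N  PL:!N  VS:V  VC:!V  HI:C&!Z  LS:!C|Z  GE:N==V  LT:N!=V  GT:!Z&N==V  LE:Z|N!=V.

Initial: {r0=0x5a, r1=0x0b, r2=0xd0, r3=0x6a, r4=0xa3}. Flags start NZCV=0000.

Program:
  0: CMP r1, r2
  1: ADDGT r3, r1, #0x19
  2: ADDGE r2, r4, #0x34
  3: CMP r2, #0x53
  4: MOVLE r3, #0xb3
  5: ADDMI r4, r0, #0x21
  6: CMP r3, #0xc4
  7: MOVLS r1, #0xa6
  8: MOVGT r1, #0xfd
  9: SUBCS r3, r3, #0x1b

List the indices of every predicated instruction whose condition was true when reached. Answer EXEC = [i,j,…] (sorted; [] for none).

EXEC = [1,2,4,5,7]

[0] flags=0000 → (cmp)
[1] flags=0000 GT?T → r3=0x24
[2] flags=0000 GE?T → r2=0xd7
[3] flags=1010 → (cmp)
[4] flags=1010 LE?T → r3=0xb3
[5] flags=1010 MI?T → r4=0x7b
[6] flags=1000 → (cmp)
[7] flags=1000 LS?T → r1=0xa6
[8] flags=1000 GT?F → skip
[9] flags=1000 CS?F → skip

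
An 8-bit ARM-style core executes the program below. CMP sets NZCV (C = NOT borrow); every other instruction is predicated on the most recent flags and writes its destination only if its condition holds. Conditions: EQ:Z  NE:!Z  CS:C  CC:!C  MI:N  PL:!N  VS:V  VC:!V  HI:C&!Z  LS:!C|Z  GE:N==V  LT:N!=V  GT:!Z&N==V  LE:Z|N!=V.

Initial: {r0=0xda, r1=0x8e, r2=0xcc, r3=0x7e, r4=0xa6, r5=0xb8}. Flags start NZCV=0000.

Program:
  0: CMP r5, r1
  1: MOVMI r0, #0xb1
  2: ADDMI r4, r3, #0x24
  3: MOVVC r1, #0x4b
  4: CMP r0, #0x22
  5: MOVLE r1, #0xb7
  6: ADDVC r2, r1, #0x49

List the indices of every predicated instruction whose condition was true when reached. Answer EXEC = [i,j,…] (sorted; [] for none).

EXEC = [3,5,6]

0: ✓ CMP  NZCV=0010
1: · MOVMI
2: · ADDMI
3: ✓ MOVVC  r1←0x4b
4: ✓ CMP  NZCV=1010
5: ✓ MOVLE  r1←0xb7
6: ✓ ADDVC  r2←0x00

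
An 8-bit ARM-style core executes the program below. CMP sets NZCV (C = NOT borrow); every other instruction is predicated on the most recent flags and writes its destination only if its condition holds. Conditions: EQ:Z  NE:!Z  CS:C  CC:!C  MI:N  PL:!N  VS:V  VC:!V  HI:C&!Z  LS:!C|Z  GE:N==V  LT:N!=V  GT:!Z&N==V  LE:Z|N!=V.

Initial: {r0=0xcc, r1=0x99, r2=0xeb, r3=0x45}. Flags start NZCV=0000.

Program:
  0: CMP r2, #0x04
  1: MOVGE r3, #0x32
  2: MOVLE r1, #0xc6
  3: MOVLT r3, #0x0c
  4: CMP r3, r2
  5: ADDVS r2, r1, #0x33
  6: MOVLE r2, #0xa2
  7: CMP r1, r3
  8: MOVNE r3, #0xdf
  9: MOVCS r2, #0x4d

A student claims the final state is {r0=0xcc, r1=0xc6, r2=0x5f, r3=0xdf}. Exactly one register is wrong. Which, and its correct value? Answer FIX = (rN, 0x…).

FIX = (r2, 0x4d)

[0] flags=1010 → (cmp)
[1] flags=1010 GE?F → skip
[2] flags=1010 LE?T → r1=0xc6
[3] flags=1010 LT?T → r3=0x0c
[4] flags=0000 → (cmp)
[5] flags=0000 VS?F → skip
[6] flags=0000 LE?F → skip
[7] flags=1010 → (cmp)
[8] flags=1010 NE?T → r3=0xdf
[9] flags=1010 CS?T → r2=0x4d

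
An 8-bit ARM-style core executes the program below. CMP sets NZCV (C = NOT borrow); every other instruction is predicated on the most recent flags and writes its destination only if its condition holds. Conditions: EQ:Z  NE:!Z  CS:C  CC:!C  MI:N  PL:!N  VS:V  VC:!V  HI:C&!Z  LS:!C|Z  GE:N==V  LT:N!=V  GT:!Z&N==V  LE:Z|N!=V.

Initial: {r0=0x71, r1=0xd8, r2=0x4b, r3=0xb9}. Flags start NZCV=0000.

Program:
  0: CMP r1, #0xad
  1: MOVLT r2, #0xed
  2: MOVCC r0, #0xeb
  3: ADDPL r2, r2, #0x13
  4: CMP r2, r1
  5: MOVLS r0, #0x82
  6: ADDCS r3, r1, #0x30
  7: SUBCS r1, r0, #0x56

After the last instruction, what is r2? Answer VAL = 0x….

VAL = 0x5e

0: ✓ CMP  NZCV=0010
1: · MOVLT
2: · MOVCC
3: ✓ ADDPL  r2←0x5e
4: ✓ CMP  NZCV=1001
5: ✓ MOVLS  r0←0x82
6: · ADDCS
7: · SUBCS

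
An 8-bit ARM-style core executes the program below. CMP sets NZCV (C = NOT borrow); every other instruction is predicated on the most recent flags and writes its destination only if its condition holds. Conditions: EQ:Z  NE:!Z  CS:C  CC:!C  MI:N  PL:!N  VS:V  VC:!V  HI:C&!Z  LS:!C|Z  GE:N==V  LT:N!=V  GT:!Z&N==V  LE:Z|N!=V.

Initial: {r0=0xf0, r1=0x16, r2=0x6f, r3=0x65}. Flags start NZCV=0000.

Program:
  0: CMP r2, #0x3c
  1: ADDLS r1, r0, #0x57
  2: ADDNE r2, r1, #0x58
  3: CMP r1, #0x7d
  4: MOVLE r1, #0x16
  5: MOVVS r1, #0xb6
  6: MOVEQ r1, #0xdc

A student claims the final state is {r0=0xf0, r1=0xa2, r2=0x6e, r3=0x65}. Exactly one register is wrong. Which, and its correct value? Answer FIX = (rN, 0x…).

[0] flags=0010 → (cmp)
[1] flags=0010 LS?F → skip
[2] flags=0010 NE?T → r2=0x6e
[3] flags=1000 → (cmp)
[4] flags=1000 LE?T → r1=0x16
[5] flags=1000 VS?F → skip
[6] flags=1000 EQ?F → skip

FIX = (r1, 0x16)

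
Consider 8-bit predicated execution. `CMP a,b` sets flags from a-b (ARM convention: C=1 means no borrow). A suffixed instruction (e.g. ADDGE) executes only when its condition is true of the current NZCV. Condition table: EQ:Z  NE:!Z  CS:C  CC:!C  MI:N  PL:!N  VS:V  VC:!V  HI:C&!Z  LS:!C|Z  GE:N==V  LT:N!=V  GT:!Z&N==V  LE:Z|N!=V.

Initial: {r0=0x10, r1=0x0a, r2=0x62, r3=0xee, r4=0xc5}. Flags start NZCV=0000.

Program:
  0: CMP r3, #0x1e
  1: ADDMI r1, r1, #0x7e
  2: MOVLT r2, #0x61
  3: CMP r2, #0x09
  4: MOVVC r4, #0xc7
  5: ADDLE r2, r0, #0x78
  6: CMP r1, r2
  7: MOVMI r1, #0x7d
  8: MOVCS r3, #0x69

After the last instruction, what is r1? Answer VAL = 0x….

[0] flags=1010 → (cmp)
[1] flags=1010 MI?T → r1=0x88
[2] flags=1010 LT?T → r2=0x61
[3] flags=0010 → (cmp)
[4] flags=0010 VC?T → r4=0xc7
[5] flags=0010 LE?F → skip
[6] flags=0011 → (cmp)
[7] flags=0011 MI?F → skip
[8] flags=0011 CS?T → r3=0x69

VAL = 0x88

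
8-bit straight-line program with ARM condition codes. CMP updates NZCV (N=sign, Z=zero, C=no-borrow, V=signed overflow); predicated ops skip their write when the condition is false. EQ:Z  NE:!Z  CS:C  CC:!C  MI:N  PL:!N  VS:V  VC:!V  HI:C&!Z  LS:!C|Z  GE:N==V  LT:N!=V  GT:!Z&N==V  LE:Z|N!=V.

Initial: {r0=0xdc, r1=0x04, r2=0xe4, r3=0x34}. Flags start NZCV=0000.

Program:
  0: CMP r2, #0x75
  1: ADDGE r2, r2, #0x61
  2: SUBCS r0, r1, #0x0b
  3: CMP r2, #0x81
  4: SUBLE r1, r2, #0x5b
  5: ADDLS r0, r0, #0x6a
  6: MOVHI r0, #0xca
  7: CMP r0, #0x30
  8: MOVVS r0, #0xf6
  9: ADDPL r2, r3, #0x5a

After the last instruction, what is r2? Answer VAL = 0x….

[0] flags=0011 → (cmp)
[1] flags=0011 GE?F → skip
[2] flags=0011 CS?T → r0=0xf9
[3] flags=0010 → (cmp)
[4] flags=0010 LE?F → skip
[5] flags=0010 LS?F → skip
[6] flags=0010 HI?T → r0=0xca
[7] flags=1010 → (cmp)
[8] flags=1010 VS?F → skip
[9] flags=1010 PL?F → skip

VAL = 0xe4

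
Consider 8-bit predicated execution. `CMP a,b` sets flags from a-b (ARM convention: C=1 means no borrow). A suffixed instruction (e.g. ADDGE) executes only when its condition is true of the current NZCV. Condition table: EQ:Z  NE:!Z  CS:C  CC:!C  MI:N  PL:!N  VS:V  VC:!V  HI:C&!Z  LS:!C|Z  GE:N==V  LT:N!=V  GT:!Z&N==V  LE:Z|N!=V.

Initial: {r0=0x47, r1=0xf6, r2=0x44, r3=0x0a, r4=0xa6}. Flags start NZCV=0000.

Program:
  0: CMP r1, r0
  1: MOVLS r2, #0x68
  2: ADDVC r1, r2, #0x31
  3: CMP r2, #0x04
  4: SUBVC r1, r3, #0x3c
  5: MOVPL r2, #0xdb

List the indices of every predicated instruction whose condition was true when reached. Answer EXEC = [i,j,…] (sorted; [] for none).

EXEC = [2,4,5]

[0] flags=1010 → (cmp)
[1] flags=1010 LS?F → skip
[2] flags=1010 VC?T → r1=0x75
[3] flags=0010 → (cmp)
[4] flags=0010 VC?T → r1=0xce
[5] flags=0010 PL?T → r2=0xdb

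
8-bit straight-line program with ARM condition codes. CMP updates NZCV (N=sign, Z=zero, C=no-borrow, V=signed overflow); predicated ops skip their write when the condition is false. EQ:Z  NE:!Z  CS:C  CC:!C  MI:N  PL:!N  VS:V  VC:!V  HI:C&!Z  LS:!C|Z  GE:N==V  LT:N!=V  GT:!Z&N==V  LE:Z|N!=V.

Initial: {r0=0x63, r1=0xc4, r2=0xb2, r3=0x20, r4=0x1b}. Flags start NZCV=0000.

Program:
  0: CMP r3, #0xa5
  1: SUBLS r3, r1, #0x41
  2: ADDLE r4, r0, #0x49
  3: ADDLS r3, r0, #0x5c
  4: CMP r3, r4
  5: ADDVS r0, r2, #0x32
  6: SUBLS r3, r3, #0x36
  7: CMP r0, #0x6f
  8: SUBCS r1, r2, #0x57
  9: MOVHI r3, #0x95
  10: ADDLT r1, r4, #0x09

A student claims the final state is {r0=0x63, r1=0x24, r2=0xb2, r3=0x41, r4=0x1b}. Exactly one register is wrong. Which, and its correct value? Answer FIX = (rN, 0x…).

FIX = (r3, 0xbf)

[0] flags=0000 → (cmp)
[1] flags=0000 LS?T → r3=0x83
[2] flags=0000 LE?F → skip
[3] flags=0000 LS?T → r3=0xbf
[4] flags=1010 → (cmp)
[5] flags=1010 VS?F → skip
[6] flags=1010 LS?F → skip
[7] flags=1000 → (cmp)
[8] flags=1000 CS?F → skip
[9] flags=1000 HI?F → skip
[10] flags=1000 LT?T → r1=0x24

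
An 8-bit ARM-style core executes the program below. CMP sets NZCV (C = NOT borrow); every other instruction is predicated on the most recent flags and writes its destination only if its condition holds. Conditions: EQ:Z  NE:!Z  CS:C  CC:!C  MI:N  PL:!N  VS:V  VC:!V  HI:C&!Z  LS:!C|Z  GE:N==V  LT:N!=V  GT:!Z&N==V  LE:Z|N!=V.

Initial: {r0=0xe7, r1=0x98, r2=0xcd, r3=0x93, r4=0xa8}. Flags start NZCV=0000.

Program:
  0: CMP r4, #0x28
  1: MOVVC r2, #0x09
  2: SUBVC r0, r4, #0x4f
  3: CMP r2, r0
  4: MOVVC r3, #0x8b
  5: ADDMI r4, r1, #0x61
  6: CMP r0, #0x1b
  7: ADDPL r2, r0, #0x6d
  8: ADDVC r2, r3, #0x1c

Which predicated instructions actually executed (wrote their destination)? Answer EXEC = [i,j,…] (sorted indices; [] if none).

[0] flags=1010 → (cmp)
[1] flags=1010 VC?T → r2=0x09
[2] flags=1010 VC?T → r0=0x59
[3] flags=1000 → (cmp)
[4] flags=1000 VC?T → r3=0x8b
[5] flags=1000 MI?T → r4=0xf9
[6] flags=0010 → (cmp)
[7] flags=0010 PL?T → r2=0xc6
[8] flags=0010 VC?T → r2=0xa7

EXEC = [1,2,4,5,7,8]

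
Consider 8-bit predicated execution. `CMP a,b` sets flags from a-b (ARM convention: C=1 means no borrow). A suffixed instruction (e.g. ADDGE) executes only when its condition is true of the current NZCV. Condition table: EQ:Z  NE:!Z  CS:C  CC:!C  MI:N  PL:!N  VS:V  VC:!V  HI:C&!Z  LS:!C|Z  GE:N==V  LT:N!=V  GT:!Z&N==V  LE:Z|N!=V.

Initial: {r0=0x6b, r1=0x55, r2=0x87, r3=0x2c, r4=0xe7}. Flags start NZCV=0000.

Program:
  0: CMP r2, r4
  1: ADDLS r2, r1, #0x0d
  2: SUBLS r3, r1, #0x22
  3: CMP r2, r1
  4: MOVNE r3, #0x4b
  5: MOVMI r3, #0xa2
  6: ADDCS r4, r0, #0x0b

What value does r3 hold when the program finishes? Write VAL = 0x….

0: ✓ CMP  NZCV=1000
1: ✓ ADDLS  r2←0x62
2: ✓ SUBLS  r3←0x33
3: ✓ CMP  NZCV=0010
4: ✓ MOVNE  r3←0x4b
5: · MOVMI
6: ✓ ADDCS  r4←0x76

VAL = 0x4b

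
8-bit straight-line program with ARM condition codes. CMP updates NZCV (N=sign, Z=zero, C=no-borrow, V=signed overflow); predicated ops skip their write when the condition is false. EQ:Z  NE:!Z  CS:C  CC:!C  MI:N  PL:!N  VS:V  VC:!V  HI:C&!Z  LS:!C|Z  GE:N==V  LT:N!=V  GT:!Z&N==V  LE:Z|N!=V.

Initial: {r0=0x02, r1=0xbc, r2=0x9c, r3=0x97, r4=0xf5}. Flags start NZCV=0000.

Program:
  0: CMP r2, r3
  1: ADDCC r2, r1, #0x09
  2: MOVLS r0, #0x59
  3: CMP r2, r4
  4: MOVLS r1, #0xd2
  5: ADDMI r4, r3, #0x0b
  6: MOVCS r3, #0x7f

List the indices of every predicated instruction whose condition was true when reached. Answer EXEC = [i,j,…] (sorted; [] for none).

0: ✓ CMP  NZCV=0010
1: · ADDCC
2: · MOVLS
3: ✓ CMP  NZCV=1000
4: ✓ MOVLS  r1←0xd2
5: ✓ ADDMI  r4←0xa2
6: · MOVCS

EXEC = [4,5]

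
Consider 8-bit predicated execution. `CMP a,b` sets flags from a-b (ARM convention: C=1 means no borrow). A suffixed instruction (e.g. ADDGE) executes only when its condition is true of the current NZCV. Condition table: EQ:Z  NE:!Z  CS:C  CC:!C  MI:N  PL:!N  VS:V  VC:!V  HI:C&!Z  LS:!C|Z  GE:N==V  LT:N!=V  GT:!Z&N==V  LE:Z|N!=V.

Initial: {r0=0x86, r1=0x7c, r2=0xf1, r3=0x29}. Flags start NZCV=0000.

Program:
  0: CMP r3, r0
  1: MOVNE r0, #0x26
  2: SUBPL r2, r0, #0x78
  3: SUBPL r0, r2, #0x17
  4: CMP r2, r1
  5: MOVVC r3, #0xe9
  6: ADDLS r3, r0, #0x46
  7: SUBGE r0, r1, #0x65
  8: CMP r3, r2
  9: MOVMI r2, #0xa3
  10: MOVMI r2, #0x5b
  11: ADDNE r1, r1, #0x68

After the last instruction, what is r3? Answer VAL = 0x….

VAL = 0x29

[0] flags=1001 → (cmp)
[1] flags=1001 NE?T → r0=0x26
[2] flags=1001 PL?F → skip
[3] flags=1001 PL?F → skip
[4] flags=0011 → (cmp)
[5] flags=0011 VC?F → skip
[6] flags=0011 LS?F → skip
[7] flags=0011 GE?F → skip
[8] flags=0000 → (cmp)
[9] flags=0000 MI?F → skip
[10] flags=0000 MI?F → skip
[11] flags=0000 NE?T → r1=0xe4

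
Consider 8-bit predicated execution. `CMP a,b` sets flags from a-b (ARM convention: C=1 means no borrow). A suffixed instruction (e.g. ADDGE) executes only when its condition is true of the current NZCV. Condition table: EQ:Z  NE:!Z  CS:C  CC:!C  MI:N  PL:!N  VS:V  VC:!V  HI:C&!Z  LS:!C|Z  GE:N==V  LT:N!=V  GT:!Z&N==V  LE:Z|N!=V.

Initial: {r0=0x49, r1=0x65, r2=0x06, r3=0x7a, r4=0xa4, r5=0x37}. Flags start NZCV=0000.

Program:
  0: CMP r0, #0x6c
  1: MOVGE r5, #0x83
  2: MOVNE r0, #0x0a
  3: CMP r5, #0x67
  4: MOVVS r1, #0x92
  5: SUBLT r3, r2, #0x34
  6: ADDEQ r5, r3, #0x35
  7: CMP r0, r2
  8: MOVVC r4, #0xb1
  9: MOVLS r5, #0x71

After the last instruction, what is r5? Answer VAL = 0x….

VAL = 0x37

[0] flags=1000 → (cmp)
[1] flags=1000 GE?F → skip
[2] flags=1000 NE?T → r0=0x0a
[3] flags=1000 → (cmp)
[4] flags=1000 VS?F → skip
[5] flags=1000 LT?T → r3=0xd2
[6] flags=1000 EQ?F → skip
[7] flags=0010 → (cmp)
[8] flags=0010 VC?T → r4=0xb1
[9] flags=0010 LS?F → skip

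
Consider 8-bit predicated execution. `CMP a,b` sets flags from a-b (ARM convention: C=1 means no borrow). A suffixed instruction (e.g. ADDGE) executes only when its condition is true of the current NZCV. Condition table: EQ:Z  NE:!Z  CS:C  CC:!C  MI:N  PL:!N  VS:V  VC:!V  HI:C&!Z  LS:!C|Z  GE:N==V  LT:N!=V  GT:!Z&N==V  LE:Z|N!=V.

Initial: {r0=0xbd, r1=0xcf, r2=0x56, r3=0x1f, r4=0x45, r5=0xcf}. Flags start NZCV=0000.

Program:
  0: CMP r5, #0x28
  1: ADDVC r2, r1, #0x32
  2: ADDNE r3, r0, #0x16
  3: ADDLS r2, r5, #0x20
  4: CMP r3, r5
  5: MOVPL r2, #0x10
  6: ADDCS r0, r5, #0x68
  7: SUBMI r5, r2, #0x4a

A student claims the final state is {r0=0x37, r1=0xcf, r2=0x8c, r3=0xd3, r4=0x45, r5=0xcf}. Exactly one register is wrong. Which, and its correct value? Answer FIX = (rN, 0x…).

FIX = (r2, 0x10)

[0] flags=1010 → (cmp)
[1] flags=1010 VC?T → r2=0x01
[2] flags=1010 NE?T → r3=0xd3
[3] flags=1010 LS?F → skip
[4] flags=0010 → (cmp)
[5] flags=0010 PL?T → r2=0x10
[6] flags=0010 CS?T → r0=0x37
[7] flags=0010 MI?F → skip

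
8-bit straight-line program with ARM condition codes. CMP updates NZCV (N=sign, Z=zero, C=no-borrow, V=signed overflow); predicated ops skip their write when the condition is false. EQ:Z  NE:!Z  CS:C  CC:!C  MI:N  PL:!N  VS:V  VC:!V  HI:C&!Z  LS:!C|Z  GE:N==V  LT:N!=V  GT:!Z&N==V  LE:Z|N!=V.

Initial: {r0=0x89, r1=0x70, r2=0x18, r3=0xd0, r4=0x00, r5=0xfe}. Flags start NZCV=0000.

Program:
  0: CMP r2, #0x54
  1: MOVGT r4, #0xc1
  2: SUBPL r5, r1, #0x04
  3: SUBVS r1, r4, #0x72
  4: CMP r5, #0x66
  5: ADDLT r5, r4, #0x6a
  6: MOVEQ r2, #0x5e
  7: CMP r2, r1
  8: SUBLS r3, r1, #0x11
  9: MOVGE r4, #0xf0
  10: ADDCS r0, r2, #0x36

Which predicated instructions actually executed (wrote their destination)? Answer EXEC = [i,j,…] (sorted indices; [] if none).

EXEC = [5,8]

0: ✓ CMP  NZCV=1000
1: · MOVGT
2: · SUBPL
3: · SUBVS
4: ✓ CMP  NZCV=1010
5: ✓ ADDLT  r5←0x6a
6: · MOVEQ
7: ✓ CMP  NZCV=1000
8: ✓ SUBLS  r3←0x5f
9: · MOVGE
10: · ADDCS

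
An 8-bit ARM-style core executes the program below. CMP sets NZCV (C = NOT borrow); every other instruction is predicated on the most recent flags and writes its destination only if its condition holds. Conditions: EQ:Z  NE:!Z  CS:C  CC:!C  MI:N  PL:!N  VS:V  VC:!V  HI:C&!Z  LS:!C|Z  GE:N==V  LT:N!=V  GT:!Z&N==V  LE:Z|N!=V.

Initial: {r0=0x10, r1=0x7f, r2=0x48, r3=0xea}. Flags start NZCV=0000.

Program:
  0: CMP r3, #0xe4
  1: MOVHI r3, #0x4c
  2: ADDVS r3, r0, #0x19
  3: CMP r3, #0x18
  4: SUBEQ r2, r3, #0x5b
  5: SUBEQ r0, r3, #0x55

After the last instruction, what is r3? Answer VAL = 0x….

VAL = 0x4c

[0] flags=0010 → (cmp)
[1] flags=0010 HI?T → r3=0x4c
[2] flags=0010 VS?F → skip
[3] flags=0010 → (cmp)
[4] flags=0010 EQ?F → skip
[5] flags=0010 EQ?F → skip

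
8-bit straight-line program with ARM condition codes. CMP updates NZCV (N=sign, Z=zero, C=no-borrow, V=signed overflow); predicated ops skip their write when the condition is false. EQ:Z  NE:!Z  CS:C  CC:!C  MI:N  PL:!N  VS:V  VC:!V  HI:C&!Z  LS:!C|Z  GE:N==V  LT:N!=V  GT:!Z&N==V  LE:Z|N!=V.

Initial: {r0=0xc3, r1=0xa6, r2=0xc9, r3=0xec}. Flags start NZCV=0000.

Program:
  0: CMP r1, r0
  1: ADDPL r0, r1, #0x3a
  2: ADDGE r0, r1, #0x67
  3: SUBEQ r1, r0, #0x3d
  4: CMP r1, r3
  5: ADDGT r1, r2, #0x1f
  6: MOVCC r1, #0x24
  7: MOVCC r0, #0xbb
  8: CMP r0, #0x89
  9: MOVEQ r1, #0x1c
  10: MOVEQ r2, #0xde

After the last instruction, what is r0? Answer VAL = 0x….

VAL = 0xbb

0: ✓ CMP  NZCV=1000
1: · ADDPL
2: · ADDGE
3: · SUBEQ
4: ✓ CMP  NZCV=1000
5: · ADDGT
6: ✓ MOVCC  r1←0x24
7: ✓ MOVCC  r0←0xbb
8: ✓ CMP  NZCV=0010
9: · MOVEQ
10: · MOVEQ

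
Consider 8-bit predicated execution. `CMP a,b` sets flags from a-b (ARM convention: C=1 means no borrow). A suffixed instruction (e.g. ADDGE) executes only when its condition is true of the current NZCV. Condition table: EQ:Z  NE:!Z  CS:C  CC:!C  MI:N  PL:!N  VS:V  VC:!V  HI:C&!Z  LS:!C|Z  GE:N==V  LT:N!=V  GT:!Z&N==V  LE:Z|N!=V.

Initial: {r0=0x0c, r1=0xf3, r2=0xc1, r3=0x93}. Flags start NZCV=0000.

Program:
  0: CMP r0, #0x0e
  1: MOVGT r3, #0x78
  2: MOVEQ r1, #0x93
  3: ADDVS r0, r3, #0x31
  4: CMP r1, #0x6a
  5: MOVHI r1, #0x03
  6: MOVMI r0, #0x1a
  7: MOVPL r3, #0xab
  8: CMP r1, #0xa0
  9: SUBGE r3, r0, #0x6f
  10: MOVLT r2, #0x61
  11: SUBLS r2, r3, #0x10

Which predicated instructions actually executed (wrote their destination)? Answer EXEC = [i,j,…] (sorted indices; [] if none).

EXEC = [5,6,9,11]

[0] flags=1000 → (cmp)
[1] flags=1000 GT?F → skip
[2] flags=1000 EQ?F → skip
[3] flags=1000 VS?F → skip
[4] flags=1010 → (cmp)
[5] flags=1010 HI?T → r1=0x03
[6] flags=1010 MI?T → r0=0x1a
[7] flags=1010 PL?F → skip
[8] flags=0000 → (cmp)
[9] flags=0000 GE?T → r3=0xab
[10] flags=0000 LT?F → skip
[11] flags=0000 LS?T → r2=0x9b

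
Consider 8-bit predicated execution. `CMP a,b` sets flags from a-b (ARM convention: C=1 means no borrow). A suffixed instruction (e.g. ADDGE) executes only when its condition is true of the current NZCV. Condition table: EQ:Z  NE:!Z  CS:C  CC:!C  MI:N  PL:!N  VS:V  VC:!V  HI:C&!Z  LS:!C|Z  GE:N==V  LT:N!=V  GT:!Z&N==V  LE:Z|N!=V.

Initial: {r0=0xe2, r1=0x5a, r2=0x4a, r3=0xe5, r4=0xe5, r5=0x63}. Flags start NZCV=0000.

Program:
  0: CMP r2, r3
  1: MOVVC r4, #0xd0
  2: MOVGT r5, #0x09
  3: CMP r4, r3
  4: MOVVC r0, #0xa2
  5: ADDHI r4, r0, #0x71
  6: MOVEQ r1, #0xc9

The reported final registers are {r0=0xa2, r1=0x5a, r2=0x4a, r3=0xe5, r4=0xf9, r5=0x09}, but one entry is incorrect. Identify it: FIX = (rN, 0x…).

FIX = (r4, 0xd0)

0: ✓ CMP  NZCV=0000
1: ✓ MOVVC  r4←0xd0
2: ✓ MOVGT  r5←0x09
3: ✓ CMP  NZCV=1000
4: ✓ MOVVC  r0←0xa2
5: · ADDHI
6: · MOVEQ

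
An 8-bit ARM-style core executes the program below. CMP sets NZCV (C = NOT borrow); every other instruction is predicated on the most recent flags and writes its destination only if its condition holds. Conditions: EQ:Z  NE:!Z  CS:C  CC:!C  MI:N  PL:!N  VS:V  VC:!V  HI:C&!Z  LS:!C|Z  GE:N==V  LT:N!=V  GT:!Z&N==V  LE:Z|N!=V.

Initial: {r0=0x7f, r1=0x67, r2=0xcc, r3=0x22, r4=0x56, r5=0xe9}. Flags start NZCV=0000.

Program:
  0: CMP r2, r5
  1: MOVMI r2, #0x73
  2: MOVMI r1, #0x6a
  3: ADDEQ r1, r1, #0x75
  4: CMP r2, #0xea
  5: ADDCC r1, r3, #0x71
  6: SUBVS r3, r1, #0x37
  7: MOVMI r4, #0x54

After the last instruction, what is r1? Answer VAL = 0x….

VAL = 0x93

0: ✓ CMP  NZCV=1000
1: ✓ MOVMI  r2←0x73
2: ✓ MOVMI  r1←0x6a
3: · ADDEQ
4: ✓ CMP  NZCV=1001
5: ✓ ADDCC  r1←0x93
6: ✓ SUBVS  r3←0x5c
7: ✓ MOVMI  r4←0x54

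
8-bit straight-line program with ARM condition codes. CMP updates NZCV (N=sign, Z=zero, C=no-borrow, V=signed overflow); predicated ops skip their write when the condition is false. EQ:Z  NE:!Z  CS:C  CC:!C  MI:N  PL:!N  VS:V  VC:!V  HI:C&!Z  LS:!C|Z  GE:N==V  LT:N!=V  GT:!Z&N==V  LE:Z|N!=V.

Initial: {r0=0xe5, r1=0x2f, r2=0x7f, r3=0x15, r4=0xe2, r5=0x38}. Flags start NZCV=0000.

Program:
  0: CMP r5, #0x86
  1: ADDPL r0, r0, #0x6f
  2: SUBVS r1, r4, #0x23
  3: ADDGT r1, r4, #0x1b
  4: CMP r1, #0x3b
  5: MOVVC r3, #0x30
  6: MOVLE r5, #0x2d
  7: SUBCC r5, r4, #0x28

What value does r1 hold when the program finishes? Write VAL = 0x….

[0] flags=1001 → (cmp)
[1] flags=1001 PL?F → skip
[2] flags=1001 VS?T → r1=0xbf
[3] flags=1001 GT?T → r1=0xfd
[4] flags=1010 → (cmp)
[5] flags=1010 VC?T → r3=0x30
[6] flags=1010 LE?T → r5=0x2d
[7] flags=1010 CC?F → skip

VAL = 0xfd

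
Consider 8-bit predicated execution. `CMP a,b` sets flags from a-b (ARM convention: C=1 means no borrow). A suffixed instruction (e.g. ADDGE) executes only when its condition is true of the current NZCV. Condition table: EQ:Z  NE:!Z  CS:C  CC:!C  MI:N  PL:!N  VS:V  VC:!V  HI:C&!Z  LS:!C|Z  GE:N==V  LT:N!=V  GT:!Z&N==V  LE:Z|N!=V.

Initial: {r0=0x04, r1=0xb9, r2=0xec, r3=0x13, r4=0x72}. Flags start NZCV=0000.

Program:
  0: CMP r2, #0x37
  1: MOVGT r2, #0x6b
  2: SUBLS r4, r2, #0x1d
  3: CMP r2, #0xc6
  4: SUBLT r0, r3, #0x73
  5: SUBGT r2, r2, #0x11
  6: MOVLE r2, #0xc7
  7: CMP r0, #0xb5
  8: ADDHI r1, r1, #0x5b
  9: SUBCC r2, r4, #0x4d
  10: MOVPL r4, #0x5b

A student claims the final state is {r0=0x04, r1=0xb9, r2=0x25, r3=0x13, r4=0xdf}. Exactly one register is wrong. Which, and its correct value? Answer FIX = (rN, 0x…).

0: ✓ CMP  NZCV=1010
1: · MOVGT
2: · SUBLS
3: ✓ CMP  NZCV=0010
4: · SUBLT
5: ✓ SUBGT  r2←0xdb
6: · MOVLE
7: ✓ CMP  NZCV=0000
8: · ADDHI
9: ✓ SUBCC  r2←0x25
10: ✓ MOVPL  r4←0x5b

FIX = (r4, 0x5b)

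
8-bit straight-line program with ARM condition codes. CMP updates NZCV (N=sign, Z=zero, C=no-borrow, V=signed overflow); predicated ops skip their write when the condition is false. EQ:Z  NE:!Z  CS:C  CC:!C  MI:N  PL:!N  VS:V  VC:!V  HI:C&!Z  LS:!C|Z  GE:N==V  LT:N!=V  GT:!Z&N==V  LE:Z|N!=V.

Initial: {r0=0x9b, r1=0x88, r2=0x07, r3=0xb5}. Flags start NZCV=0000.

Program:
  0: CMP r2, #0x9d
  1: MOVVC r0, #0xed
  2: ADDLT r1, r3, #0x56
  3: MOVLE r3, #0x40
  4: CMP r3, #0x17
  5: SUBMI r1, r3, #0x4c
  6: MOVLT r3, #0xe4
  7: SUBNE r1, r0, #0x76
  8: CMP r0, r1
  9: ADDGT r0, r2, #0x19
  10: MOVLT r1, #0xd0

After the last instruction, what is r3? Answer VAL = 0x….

[0] flags=0000 → (cmp)
[1] flags=0000 VC?T → r0=0xed
[2] flags=0000 LT?F → skip
[3] flags=0000 LE?F → skip
[4] flags=1010 → (cmp)
[5] flags=1010 MI?T → r1=0x69
[6] flags=1010 LT?T → r3=0xe4
[7] flags=1010 NE?T → r1=0x77
[8] flags=0011 → (cmp)
[9] flags=0011 GT?F → skip
[10] flags=0011 LT?T → r1=0xd0

VAL = 0xe4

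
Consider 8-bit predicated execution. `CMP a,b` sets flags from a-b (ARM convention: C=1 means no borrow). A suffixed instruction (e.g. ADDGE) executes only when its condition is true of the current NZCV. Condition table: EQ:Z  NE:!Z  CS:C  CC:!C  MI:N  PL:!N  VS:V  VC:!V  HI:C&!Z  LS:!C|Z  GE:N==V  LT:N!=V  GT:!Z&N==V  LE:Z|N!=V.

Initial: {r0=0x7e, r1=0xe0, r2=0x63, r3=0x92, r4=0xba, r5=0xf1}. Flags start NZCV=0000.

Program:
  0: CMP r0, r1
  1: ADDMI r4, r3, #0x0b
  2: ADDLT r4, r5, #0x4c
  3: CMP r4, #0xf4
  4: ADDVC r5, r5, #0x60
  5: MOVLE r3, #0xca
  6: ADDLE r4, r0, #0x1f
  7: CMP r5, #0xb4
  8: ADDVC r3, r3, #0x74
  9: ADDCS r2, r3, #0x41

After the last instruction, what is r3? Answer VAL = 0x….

[0] flags=1001 → (cmp)
[1] flags=1001 MI?T → r4=0x9d
[2] flags=1001 LT?F → skip
[3] flags=1000 → (cmp)
[4] flags=1000 VC?T → r5=0x51
[5] flags=1000 LE?T → r3=0xca
[6] flags=1000 LE?T → r4=0x9d
[7] flags=1001 → (cmp)
[8] flags=1001 VC?F → skip
[9] flags=1001 CS?F → skip

VAL = 0xca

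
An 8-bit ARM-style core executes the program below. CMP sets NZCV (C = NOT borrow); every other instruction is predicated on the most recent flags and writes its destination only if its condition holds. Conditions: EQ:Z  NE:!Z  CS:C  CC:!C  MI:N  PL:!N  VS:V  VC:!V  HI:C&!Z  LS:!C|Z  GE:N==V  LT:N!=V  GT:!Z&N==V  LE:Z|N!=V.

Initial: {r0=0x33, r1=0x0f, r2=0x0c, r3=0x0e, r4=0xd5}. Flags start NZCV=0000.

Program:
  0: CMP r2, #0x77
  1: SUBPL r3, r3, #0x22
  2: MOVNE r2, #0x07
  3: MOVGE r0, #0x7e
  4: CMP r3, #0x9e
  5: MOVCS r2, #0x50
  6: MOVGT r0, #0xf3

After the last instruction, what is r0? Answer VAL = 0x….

0: ✓ CMP  NZCV=1000
1: · SUBPL
2: ✓ MOVNE  r2←0x07
3: · MOVGE
4: ✓ CMP  NZCV=0000
5: · MOVCS
6: ✓ MOVGT  r0←0xf3

VAL = 0xf3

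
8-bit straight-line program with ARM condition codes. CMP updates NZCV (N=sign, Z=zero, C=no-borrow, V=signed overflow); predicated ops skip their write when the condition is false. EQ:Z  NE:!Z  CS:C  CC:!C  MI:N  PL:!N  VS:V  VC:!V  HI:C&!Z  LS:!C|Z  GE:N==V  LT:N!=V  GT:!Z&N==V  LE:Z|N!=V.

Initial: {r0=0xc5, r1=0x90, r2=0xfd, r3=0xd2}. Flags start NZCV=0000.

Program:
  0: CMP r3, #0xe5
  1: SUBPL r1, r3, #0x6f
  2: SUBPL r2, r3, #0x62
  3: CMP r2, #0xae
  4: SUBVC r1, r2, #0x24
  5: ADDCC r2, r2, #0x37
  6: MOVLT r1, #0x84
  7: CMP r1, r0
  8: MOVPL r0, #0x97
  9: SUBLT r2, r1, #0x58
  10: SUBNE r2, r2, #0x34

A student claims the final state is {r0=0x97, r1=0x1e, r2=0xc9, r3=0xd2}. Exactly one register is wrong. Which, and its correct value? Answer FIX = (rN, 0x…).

0: ✓ CMP  NZCV=1000
1: · SUBPL
2: · SUBPL
3: ✓ CMP  NZCV=0010
4: ✓ SUBVC  r1←0xd9
5: · ADDCC
6: · MOVLT
7: ✓ CMP  NZCV=0010
8: ✓ MOVPL  r0←0x97
9: · SUBLT
10: ✓ SUBNE  r2←0xc9

FIX = (r1, 0xd9)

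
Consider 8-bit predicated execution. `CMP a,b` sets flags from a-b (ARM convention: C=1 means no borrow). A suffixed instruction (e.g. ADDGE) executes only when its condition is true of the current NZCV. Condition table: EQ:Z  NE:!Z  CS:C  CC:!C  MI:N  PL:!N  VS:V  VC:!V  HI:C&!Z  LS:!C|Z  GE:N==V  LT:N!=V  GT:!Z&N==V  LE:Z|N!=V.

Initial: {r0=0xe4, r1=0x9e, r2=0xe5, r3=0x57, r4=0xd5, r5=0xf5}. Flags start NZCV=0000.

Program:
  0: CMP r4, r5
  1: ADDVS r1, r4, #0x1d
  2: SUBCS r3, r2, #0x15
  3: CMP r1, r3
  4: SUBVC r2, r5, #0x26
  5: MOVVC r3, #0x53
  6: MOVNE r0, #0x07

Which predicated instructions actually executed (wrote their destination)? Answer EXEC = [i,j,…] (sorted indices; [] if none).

[0] flags=1000 → (cmp)
[1] flags=1000 VS?F → skip
[2] flags=1000 CS?F → skip
[3] flags=0011 → (cmp)
[4] flags=0011 VC?F → skip
[5] flags=0011 VC?F → skip
[6] flags=0011 NE?T → r0=0x07

EXEC = [6]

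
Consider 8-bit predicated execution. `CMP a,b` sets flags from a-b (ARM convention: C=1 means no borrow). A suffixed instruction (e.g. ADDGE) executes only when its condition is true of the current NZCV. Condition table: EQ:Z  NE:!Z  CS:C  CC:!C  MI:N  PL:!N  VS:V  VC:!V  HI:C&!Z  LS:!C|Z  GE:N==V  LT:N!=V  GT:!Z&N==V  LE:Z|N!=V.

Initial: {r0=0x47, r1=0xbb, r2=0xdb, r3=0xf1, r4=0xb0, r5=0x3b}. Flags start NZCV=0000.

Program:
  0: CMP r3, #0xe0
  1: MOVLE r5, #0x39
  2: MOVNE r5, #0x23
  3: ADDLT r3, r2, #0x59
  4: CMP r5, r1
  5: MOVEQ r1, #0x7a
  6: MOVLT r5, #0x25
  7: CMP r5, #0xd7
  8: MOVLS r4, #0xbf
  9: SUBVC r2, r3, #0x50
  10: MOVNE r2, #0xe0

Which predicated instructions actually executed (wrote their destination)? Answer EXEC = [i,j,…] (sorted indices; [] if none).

[0] flags=0010 → (cmp)
[1] flags=0010 LE?F → skip
[2] flags=0010 NE?T → r5=0x23
[3] flags=0010 LT?F → skip
[4] flags=0000 → (cmp)
[5] flags=0000 EQ?F → skip
[6] flags=0000 LT?F → skip
[7] flags=0000 → (cmp)
[8] flags=0000 LS?T → r4=0xbf
[9] flags=0000 VC?T → r2=0xa1
[10] flags=0000 NE?T → r2=0xe0

EXEC = [2,8,9,10]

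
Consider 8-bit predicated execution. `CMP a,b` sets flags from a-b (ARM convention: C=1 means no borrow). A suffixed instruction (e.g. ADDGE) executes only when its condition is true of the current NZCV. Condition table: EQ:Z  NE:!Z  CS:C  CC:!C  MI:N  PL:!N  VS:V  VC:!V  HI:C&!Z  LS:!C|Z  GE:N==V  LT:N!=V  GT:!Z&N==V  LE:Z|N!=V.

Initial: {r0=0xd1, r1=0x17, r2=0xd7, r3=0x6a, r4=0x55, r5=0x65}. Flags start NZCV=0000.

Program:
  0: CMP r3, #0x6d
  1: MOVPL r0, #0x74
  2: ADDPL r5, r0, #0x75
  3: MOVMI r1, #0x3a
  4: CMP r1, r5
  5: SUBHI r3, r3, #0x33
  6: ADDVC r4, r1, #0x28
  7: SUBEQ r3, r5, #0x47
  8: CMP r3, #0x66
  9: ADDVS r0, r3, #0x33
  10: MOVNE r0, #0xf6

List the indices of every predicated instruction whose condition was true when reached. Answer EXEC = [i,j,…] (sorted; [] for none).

EXEC = [3,6,10]

0: ✓ CMP  NZCV=1000
1: · MOVPL
2: · ADDPL
3: ✓ MOVMI  r1←0x3a
4: ✓ CMP  NZCV=1000
5: · SUBHI
6: ✓ ADDVC  r4←0x62
7: · SUBEQ
8: ✓ CMP  NZCV=0010
9: · ADDVS
10: ✓ MOVNE  r0←0xf6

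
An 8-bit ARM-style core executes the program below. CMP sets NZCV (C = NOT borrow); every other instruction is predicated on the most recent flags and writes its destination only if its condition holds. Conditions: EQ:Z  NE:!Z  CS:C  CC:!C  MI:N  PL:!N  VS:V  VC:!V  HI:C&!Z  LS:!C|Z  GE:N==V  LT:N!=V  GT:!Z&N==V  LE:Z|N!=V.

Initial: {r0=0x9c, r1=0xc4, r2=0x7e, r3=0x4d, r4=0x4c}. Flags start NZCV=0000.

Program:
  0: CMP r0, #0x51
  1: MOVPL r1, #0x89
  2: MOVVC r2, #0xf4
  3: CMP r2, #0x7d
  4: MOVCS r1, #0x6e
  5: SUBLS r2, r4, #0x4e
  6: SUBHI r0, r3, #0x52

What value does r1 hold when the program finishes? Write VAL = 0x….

[0] flags=0011 → (cmp)
[1] flags=0011 PL?T → r1=0x89
[2] flags=0011 VC?F → skip
[3] flags=0010 → (cmp)
[4] flags=0010 CS?T → r1=0x6e
[5] flags=0010 LS?F → skip
[6] flags=0010 HI?T → r0=0xfb

VAL = 0x6e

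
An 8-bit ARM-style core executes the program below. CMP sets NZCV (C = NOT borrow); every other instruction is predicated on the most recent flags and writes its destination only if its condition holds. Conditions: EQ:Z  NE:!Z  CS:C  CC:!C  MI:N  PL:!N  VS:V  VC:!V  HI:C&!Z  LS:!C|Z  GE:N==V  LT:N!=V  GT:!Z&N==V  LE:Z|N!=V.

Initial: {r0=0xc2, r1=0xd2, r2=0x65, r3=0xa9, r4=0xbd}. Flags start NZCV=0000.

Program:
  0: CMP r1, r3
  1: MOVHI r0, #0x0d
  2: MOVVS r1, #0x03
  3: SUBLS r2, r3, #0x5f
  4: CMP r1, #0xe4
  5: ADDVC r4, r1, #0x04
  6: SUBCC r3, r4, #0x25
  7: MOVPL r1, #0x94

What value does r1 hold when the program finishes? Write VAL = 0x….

0: ✓ CMP  NZCV=0010
1: ✓ MOVHI  r0←0x0d
2: · MOVVS
3: · SUBLS
4: ✓ CMP  NZCV=1000
5: ✓ ADDVC  r4←0xd6
6: ✓ SUBCC  r3←0xb1
7: · MOVPL

VAL = 0xd2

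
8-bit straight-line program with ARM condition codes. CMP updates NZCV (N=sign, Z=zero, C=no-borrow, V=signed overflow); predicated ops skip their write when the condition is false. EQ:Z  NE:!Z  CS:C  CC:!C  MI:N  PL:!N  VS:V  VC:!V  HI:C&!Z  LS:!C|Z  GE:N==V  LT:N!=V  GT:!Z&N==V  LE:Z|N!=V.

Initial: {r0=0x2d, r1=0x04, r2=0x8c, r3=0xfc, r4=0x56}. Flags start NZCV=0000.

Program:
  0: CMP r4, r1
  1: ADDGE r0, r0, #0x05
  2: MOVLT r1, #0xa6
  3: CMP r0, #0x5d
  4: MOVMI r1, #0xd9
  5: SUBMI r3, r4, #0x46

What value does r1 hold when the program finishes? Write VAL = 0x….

VAL = 0xd9

[0] flags=0010 → (cmp)
[1] flags=0010 GE?T → r0=0x32
[2] flags=0010 LT?F → skip
[3] flags=1000 → (cmp)
[4] flags=1000 MI?T → r1=0xd9
[5] flags=1000 MI?T → r3=0x10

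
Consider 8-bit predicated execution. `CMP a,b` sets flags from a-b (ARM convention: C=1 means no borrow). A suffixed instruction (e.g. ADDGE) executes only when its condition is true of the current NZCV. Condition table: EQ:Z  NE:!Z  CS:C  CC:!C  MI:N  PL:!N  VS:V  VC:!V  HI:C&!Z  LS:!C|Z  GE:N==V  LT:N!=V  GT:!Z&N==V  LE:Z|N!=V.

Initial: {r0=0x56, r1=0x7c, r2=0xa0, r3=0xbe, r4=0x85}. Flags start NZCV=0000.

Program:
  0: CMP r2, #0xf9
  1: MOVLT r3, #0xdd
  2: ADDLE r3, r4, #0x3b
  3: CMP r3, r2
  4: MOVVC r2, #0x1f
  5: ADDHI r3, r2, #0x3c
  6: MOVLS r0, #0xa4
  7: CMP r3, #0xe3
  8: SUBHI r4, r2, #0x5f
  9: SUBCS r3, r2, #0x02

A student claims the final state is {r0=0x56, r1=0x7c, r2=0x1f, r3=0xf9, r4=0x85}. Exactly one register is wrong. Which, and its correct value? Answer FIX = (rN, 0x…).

FIX = (r3, 0x5b)

[0] flags=1000 → (cmp)
[1] flags=1000 LT?T → r3=0xdd
[2] flags=1000 LE?T → r3=0xc0
[3] flags=0010 → (cmp)
[4] flags=0010 VC?T → r2=0x1f
[5] flags=0010 HI?T → r3=0x5b
[6] flags=0010 LS?F → skip
[7] flags=0000 → (cmp)
[8] flags=0000 HI?F → skip
[9] flags=0000 CS?F → skip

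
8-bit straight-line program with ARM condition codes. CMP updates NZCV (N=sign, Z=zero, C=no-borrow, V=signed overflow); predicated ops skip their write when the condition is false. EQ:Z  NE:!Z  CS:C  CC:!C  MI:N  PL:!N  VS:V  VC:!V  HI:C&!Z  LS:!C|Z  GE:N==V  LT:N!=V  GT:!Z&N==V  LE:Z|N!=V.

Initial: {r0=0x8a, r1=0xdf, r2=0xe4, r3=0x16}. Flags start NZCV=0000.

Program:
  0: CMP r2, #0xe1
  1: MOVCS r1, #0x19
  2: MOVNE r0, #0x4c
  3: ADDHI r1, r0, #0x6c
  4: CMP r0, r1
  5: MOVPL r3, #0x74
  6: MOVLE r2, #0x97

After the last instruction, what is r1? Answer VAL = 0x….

[0] flags=0010 → (cmp)
[1] flags=0010 CS?T → r1=0x19
[2] flags=0010 NE?T → r0=0x4c
[3] flags=0010 HI?T → r1=0xb8
[4] flags=1001 → (cmp)
[5] flags=1001 PL?F → skip
[6] flags=1001 LE?F → skip

VAL = 0xb8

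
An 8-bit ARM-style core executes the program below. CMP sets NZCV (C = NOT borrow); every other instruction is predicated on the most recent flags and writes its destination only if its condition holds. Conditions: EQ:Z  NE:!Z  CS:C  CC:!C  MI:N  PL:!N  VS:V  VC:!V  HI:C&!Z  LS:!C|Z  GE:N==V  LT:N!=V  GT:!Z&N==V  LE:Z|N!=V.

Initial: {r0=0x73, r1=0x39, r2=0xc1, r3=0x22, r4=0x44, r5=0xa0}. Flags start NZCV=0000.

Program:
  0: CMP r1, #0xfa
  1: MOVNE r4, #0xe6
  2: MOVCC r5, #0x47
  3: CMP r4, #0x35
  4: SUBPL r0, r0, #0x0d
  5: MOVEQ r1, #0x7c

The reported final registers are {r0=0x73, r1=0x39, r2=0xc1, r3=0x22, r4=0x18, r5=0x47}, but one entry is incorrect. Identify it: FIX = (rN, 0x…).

FIX = (r4, 0xe6)

[0] flags=0000 → (cmp)
[1] flags=0000 NE?T → r4=0xe6
[2] flags=0000 CC?T → r5=0x47
[3] flags=1010 → (cmp)
[4] flags=1010 PL?F → skip
[5] flags=1010 EQ?F → skip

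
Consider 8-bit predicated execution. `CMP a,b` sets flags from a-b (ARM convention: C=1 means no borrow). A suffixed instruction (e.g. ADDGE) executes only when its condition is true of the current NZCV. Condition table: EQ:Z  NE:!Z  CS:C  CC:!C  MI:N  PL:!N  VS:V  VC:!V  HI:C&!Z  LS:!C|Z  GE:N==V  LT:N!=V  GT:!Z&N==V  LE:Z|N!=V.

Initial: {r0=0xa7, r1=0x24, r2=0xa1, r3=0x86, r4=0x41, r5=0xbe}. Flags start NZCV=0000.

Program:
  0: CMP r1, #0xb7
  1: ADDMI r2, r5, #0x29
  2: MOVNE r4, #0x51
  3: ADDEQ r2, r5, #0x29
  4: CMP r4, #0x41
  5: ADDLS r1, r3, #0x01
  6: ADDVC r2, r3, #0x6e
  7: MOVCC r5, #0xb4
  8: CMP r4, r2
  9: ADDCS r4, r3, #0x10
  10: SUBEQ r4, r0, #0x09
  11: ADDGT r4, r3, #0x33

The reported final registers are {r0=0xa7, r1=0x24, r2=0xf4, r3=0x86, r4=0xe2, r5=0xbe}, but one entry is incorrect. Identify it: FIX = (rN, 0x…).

0: ✓ CMP  NZCV=0000
1: · ADDMI
2: ✓ MOVNE  r4←0x51
3: · ADDEQ
4: ✓ CMP  NZCV=0010
5: · ADDLS
6: ✓ ADDVC  r2←0xf4
7: · MOVCC
8: ✓ CMP  NZCV=0000
9: · ADDCS
10: · SUBEQ
11: ✓ ADDGT  r4←0xb9

FIX = (r4, 0xb9)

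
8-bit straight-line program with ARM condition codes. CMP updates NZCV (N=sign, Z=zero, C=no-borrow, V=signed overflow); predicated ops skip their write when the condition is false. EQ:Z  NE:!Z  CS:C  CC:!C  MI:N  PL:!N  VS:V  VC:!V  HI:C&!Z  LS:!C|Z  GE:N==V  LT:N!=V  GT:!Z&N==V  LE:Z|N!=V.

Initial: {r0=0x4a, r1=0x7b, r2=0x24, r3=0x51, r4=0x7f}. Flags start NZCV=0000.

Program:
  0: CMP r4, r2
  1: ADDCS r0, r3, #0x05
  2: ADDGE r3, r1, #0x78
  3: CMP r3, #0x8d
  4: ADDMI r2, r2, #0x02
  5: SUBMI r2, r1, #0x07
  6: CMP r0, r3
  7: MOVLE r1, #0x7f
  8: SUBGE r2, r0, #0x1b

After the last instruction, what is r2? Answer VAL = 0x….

VAL = 0x3b

0: ✓ CMP  NZCV=0010
1: ✓ ADDCS  r0←0x56
2: ✓ ADDGE  r3←0xf3
3: ✓ CMP  NZCV=0010
4: · ADDMI
5: · SUBMI
6: ✓ CMP  NZCV=0000
7: · MOVLE
8: ✓ SUBGE  r2←0x3b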